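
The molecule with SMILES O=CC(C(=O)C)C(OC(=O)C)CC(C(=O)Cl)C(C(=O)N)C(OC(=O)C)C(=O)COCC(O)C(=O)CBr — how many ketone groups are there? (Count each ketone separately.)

3

Reading the structure from left to right:
  OHC: terminal –CHO: carbonyl C bonded to H and C → aldehyde.
  CH(COCH3): pendant –COCH3: carbonyl C bonded to two carbons → ketone.
  CH(OCOCH3): pendant –OC(=O)CH3: an acyloxy group → ester.
  CH(COCl): pendant –C(=O)X: carbonyl C bonded to C and halogen → acyl halide.
  CH(CONH2): pendant –CONH2: carbonyl C bonded to C and N → amide.
  CH(OCOCH3): pendant –OC(=O)CH3: an acyloxy group → ester.
  CO: –C(=O)– with carbon on both sides → ketone.
  CH2OCH2: C–O–C with sp³ carbons on both sides and no adjacent C=O → ether.
  CH(OH): –OH on an sp³ carbon → alcohol (secondary).
  CO: –C(=O)– with carbon on both sides → ketone.
  CH2Br: halogen on an sp³ carbon → alkyl halide.
Ketone appears at: CH(COCH3), CO, CO → 3.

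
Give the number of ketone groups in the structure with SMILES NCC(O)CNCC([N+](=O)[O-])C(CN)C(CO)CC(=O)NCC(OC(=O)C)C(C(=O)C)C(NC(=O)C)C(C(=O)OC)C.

–NH2 on an sp³ carbon with no adjacent C=O → amine.
–OH on an sp³ carbon → alcohol (secondary).
C–N–C with sp³ carbons and no adjacent C=O → amine (secondary).
–NO2 on an sp³ carbon → nitro (the N=O is not a carbonyl).
pendant –CH2NH2: N on sp³ C, no adjacent C=O → amine.
pendant –CH2OH on an sp³ backbone C → alcohol.
–C(=O)–N– linkage → amide (the N is not an amine).
pendant –OC(=O)CH3: an acyloxy group → ester.
pendant –COCH3: carbonyl C bonded to two carbons → ketone.
pendant –NHC(=O)CH3: N bonded to a carbonyl → amide (not amine).
pendant –COOCH3: carbonyl C bonded to C and –OCH3 → ester.
Ketone appears at: CH(COCH3) → 1.

1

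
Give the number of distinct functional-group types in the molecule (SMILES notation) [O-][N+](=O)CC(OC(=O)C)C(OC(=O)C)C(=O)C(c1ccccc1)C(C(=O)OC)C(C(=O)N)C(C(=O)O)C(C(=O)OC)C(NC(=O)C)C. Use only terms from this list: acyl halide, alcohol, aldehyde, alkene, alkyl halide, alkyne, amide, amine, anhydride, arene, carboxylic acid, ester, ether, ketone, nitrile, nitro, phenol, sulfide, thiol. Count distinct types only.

6

–NO2 on carbon → nitro group.
pendant –OC(=O)CH3: an acyloxy group → ester.
pendant –OC(=O)CH3: an acyloxy group → ester.
–C(=O)– with carbon on both sides → ketone.
pendant –C6H5: benzene ring → arene.
pendant –COOCH3: carbonyl C bonded to C and –OCH3 → ester.
pendant –CONH2: carbonyl C bonded to C and N → amide.
pendant –COOH: carbonyl C bonded to C and –OH → carboxylic acid.
pendant –COOCH3: carbonyl C bonded to C and –OCH3 → ester.
pendant –NHC(=O)CH3: N bonded to a carbonyl → amide (not amine).
Distinct types present: amide, arene, carboxylic acid, ester, ketone, nitro.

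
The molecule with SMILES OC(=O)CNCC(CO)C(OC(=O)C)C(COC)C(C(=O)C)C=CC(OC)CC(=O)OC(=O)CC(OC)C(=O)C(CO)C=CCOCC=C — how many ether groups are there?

–COOH: carbonyl C bonded to –OH and C → carboxylic acid (the –OH is not a separate alcohol).
C–N–C with sp³ carbons and no adjacent C=O → amine (secondary).
pendant –CH2OH on an sp³ backbone C → alcohol.
pendant –OC(=O)CH3: an acyloxy group → ester.
pendant –CH2OCH3: C–O–C linkage → ether.
pendant –COCH3: carbonyl C bonded to two carbons → ketone.
C=C double bond → alkene.
pendant –OCH3: C–O–C with sp³ C, no adjacent C=O → ether.
two acyl groups sharing one oxygen, –C(=O)–O–C(=O)– → anhydride.
pendant –OCH3: C–O–C with sp³ C, no adjacent C=O → ether.
–C(=O)– with carbon on both sides → ketone.
pendant –CH2OH on an sp³ backbone C → alcohol.
C=C double bond → alkene.
C–O–C with sp³ carbons on both sides and no adjacent C=O → ether.
C=C double bond → alkene.
Ether appears at: CH(CH2OCH3), CH(OCH3), CH(OCH3), CH2OCH2 → 4.

4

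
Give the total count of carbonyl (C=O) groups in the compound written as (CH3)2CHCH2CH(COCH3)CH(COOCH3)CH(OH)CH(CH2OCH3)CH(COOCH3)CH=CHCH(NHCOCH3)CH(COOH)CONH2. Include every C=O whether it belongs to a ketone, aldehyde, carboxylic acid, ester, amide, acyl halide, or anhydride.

6

CH(COCH3): ketone, 1 C=O (running total 1).
CH(COOCH3): ester, 1 C=O (running total 2).
CH(COOCH3): ester, 1 C=O (running total 3).
CH(NHCOCH3): amide, 1 C=O (running total 4).
CH(COOH): carboxylic acid, 1 C=O (running total 5).
CONH2: amide, 1 C=O (running total 6).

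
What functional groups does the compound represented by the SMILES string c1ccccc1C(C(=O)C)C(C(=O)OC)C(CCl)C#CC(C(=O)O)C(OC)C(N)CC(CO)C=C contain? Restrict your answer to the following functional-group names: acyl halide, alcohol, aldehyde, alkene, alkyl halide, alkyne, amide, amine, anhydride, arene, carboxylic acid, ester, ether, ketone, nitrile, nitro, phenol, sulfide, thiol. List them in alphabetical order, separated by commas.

Reading the structure from left to right:
  C6H5: C6H5– phenyl ring → arene.
  CH(COCH3): pendant –COCH3: carbonyl C bonded to two carbons → ketone.
  CH(COOCH3): pendant –COOCH3: carbonyl C bonded to C and –OCH3 → ester.
  CH(CH2Cl): pendant –CH2X: halogen on sp³ carbon → alkyl halide.
  C≡C: C≡C triple bond → alkyne.
  CH(COOH): pendant –COOH: carbonyl C bonded to C and –OH → carboxylic acid.
  CH(OCH3): pendant –OCH3: C–O–C with sp³ C, no adjacent C=O → ether.
  CH(NH2): –NH2 on an sp³ carbon with no adjacent C=O → amine.
  CH(CH2OH): pendant –CH2OH on an sp³ backbone C → alcohol.
  CH=CH2: C=C double bond → alkene.

alcohol, alkene, alkyl halide, alkyne, amine, arene, carboxylic acid, ester, ether, ketone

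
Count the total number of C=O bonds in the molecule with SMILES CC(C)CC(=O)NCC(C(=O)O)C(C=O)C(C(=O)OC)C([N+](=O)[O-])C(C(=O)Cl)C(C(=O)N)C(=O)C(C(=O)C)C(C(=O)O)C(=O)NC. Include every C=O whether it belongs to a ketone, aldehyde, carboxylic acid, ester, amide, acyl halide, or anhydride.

10

CH2CONHCH2: amide, 1 C=O (running total 1).
CH(COOH): carboxylic acid, 1 C=O (running total 2).
CH(CHO): aldehyde, 1 C=O (running total 3).
CH(COOCH3): ester, 1 C=O (running total 4).
CH(COCl): acyl halide, 1 C=O (running total 5).
CH(CONH2): amide, 1 C=O (running total 6).
CO: ketone, 1 C=O (running total 7).
CH(COCH3): ketone, 1 C=O (running total 8).
CH(COOH): carboxylic acid, 1 C=O (running total 9).
CONHCH3: amide, 1 C=O (running total 10).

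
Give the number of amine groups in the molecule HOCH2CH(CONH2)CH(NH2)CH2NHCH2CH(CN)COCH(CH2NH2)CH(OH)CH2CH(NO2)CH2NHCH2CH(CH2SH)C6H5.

4

Reading the structure from left to right:
  HOCH2: HO– on an sp³ carbon → alcohol.
  CH(CONH2): pendant –CONH2: carbonyl C bonded to C and N → amide.
  CH(NH2): –NH2 on an sp³ carbon with no adjacent C=O → amine.
  CH2NHCH2: C–N–C with sp³ carbons and no adjacent C=O → amine (secondary).
  CH(CN): pendant –C≡N: nitrile.
  CO: –C(=O)– with carbon on both sides → ketone.
  CH(CH2NH2): pendant –CH2NH2: N on sp³ C, no adjacent C=O → amine.
  CH(OH): –OH on an sp³ carbon → alcohol (secondary).
  CH(NO2): –NO2 on an sp³ carbon → nitro (the N=O is not a carbonyl).
  CH2NHCH2: C–N–C with sp³ carbons and no adjacent C=O → amine (secondary).
  CH(CH2SH): pendant –CH2SH → thiol.
  C6H5: –C6H5 phenyl ring → arene.
Amine appears at: CH(NH2), CH2NHCH2, CH(CH2NH2), CH2NHCH2 → 4.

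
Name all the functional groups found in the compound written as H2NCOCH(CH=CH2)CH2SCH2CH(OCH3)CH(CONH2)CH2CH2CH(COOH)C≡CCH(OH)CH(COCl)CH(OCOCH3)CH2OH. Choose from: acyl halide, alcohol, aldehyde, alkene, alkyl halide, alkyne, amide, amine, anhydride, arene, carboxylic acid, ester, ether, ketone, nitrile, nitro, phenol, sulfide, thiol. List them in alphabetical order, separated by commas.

Taking each segment in turn:
  H2NCO: –C(=O)NH2: carbonyl C bonded to C and to N → amide (the N is not a separate amine).
  CH(CH=CH2): pendant –CH=CH2: C=C double bond → alkene.
  CH2SCH2: C–S–C linkage → sulfide (thioether).
  CH(OCH3): pendant –OCH3: C–O–C with sp³ C, no adjacent C=O → ether.
  CH(CONH2): pendant –CONH2: carbonyl C bonded to C and N → amide.
  CH(COOH): pendant –COOH: carbonyl C bonded to C and –OH → carboxylic acid.
  C≡C: C≡C triple bond → alkyne.
  CH(OH): –OH on an sp³ carbon → alcohol (secondary).
  CH(COCl): pendant –C(=O)X: carbonyl C bonded to C and halogen → acyl halide.
  CH(OCOCH3): pendant –OC(=O)CH3: an acyloxy group → ester.
  CH2OH: –OH on an sp³ carbon → alcohol.

acyl halide, alcohol, alkene, alkyne, amide, carboxylic acid, ester, ether, sulfide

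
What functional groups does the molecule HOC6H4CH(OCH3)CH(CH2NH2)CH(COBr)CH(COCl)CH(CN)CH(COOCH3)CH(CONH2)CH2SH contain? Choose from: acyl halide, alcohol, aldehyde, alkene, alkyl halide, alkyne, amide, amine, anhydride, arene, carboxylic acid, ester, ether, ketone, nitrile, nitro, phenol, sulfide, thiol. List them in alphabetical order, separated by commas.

Working along the chain:
  HOC6H4: –OH attached directly to an aromatic ring → phenol (not alcohol); the ring itself is an arene.
  CH(OCH3): pendant –OCH3: C–O–C with sp³ C, no adjacent C=O → ether.
  CH(CH2NH2): pendant –CH2NH2: N on sp³ C, no adjacent C=O → amine.
  CH(COBr): pendant –C(=O)X: carbonyl C bonded to C and halogen → acyl halide.
  CH(COCl): pendant –C(=O)X: carbonyl C bonded to C and halogen → acyl halide.
  CH(CN): pendant –C≡N: nitrile.
  CH(COOCH3): pendant –COOCH3: carbonyl C bonded to C and –OCH3 → ester.
  CH(CONH2): pendant –CONH2: carbonyl C bonded to C and N → amide.
  CH2SH: –SH on an sp³ carbon → thiol.

acyl halide, amide, amine, arene, ester, ether, nitrile, phenol, thiol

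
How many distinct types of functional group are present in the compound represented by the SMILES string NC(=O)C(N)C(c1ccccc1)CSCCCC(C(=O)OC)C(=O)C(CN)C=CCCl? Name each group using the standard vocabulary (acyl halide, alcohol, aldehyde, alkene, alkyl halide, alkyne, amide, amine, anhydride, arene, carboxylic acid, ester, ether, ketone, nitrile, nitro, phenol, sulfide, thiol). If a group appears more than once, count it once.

8

Reading the structure from left to right:
  H2NCO: –C(=O)NH2: carbonyl C bonded to C and to N → amide (the N is not a separate amine).
  CH(NH2): –NH2 on an sp³ carbon with no adjacent C=O → amine.
  CH(C6H5): pendant –C6H5: benzene ring → arene.
  CH2SCH2: C–S–C linkage → sulfide (thioether).
  CH(COOCH3): pendant –COOCH3: carbonyl C bonded to C and –OCH3 → ester.
  CO: –C(=O)– with carbon on both sides → ketone.
  CH(CH2NH2): pendant –CH2NH2: N on sp³ C, no adjacent C=O → amine.
  CH=CH: C=C double bond → alkene.
  CH2Cl: halogen on an sp³ carbon → alkyl halide.
Distinct types present: alkene, alkyl halide, amide, amine, arene, ester, ketone, sulfide.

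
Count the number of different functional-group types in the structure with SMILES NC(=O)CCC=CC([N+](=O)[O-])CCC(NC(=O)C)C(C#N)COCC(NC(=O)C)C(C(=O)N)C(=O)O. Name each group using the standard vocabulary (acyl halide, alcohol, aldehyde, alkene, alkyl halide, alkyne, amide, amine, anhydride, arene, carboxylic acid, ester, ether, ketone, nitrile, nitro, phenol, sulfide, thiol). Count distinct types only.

6

Working along the chain:
  H2NCO: –C(=O)NH2: carbonyl C bonded to C and to N → amide (the N is not a separate amine).
  CH=CH: C=C double bond → alkene.
  CH(NO2): –NO2 on an sp³ carbon → nitro (the N=O is not a carbonyl).
  CH(NHCOCH3): pendant –NHC(=O)CH3: N bonded to a carbonyl → amide (not amine).
  CH(CN): pendant –C≡N: nitrile.
  CH2OCH2: C–O–C with sp³ carbons on both sides and no adjacent C=O → ether.
  CH(NHCOCH3): pendant –NHC(=O)CH3: N bonded to a carbonyl → amide (not amine).
  CH(CONH2): pendant –CONH2: carbonyl C bonded to C and N → amide.
  COOH: –COOH: carbonyl C bonded to –OH and C → carboxylic acid (the –OH is not a separate alcohol).
Distinct types present: alkene, amide, carboxylic acid, ether, nitrile, nitro.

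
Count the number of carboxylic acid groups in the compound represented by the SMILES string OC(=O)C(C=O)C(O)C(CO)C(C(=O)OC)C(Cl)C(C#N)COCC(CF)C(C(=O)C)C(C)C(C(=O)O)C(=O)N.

Working along the chain:
  HOOC: –COOH: carbonyl C bonded to –OH and C → carboxylic acid (the –OH is not a separate alcohol).
  CH(CHO): pendant –CHO: carbonyl C bonded to C and H → aldehyde.
  CH(OH): –OH on an sp³ carbon → alcohol (secondary).
  CH(CH2OH): pendant –CH2OH on an sp³ backbone C → alcohol.
  CH(COOCH3): pendant –COOCH3: carbonyl C bonded to C and –OCH3 → ester.
  CH(Cl): halogen on an sp³ carbon → alkyl halide.
  CH(CN): pendant –C≡N: nitrile.
  CH2OCH2: C–O–C with sp³ carbons on both sides and no adjacent C=O → ether.
  CH(CH2F): pendant –CH2X: halogen on sp³ carbon → alkyl halide.
  CH(COCH3): pendant –COCH3: carbonyl C bonded to two carbons → ketone.
  CH(COOH): pendant –COOH: carbonyl C bonded to C and –OH → carboxylic acid.
  CONH2: –C(=O)NH2: carbonyl C bonded to C and to N → amide (the N is not a separate amine).
Carboxylic acid appears at: HOOC, CH(COOH) → 2.

2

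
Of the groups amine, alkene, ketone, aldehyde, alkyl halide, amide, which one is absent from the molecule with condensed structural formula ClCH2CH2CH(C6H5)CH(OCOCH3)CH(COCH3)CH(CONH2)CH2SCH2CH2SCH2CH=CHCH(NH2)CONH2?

aldehyde

amide: present (CH(CONH2) — pendant –CONH2: carbonyl C bonded to C and N → amide).
ketone: present (CH(COCH3) — pendant –COCH3: carbonyl C bonded to two carbons → ketone).
alkyl halide: present (ClCH2 — halogen on an sp³ carbon → alkyl halide).
amine: present (CH(NH2) — –NH2 on an sp³ carbon with no adjacent C=O → amine).
alkene: present (CH=CH — C=C double bond → alkene).
aldehyde: absent. In CH(COCH3), the carbonyl carbon is bonded to two carbons, so it is a ketone, not an aldehyde.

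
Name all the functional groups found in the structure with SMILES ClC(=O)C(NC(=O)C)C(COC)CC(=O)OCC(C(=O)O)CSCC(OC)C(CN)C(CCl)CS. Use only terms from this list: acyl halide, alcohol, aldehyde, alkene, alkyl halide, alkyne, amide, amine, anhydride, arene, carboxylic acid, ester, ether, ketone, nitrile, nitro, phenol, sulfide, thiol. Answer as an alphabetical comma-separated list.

Taking each segment in turn:
  ClCO: –C(=O)Cl: carbonyl C bonded to C and to a halogen → acyl halide (not alkyl halide).
  CH(NHCOCH3): pendant –NHC(=O)CH3: N bonded to a carbonyl → amide (not amine).
  CH(CH2OCH3): pendant –CH2OCH3: C–O–C linkage → ether.
  CH2COOCH2: –C(=O)–O–C with C on the carbonyl side → ester.
  CH(COOH): pendant –COOH: carbonyl C bonded to C and –OH → carboxylic acid.
  CH2SCH2: C–S–C linkage → sulfide (thioether).
  CH(OCH3): pendant –OCH3: C–O–C with sp³ C, no adjacent C=O → ether.
  CH(CH2NH2): pendant –CH2NH2: N on sp³ C, no adjacent C=O → amine.
  CH(CH2Cl): pendant –CH2X: halogen on sp³ carbon → alkyl halide.
  CH2SH: –SH on an sp³ carbon → thiol.

acyl halide, alkyl halide, amide, amine, carboxylic acid, ester, ether, sulfide, thiol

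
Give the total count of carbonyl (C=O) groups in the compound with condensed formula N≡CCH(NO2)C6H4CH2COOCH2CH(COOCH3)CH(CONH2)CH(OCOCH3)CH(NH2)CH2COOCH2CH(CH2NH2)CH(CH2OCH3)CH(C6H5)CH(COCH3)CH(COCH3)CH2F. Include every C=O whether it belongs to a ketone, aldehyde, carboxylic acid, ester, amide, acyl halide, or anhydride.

CH2COOCH2: ester, 1 C=O (running total 1).
CH(COOCH3): ester, 1 C=O (running total 2).
CH(CONH2): amide, 1 C=O (running total 3).
CH(OCOCH3): ester, 1 C=O (running total 4).
CH2COOCH2: ester, 1 C=O (running total 5).
CH(COCH3): ketone, 1 C=O (running total 6).
CH(COCH3): ketone, 1 C=O (running total 7).

7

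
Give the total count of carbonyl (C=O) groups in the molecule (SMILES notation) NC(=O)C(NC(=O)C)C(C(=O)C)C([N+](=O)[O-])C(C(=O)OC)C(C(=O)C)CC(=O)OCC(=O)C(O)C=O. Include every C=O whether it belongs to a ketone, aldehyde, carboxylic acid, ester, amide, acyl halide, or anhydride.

H2NCO: amide, 1 C=O (running total 1).
CH(NHCOCH3): amide, 1 C=O (running total 2).
CH(COCH3): ketone, 1 C=O (running total 3).
CH(COOCH3): ester, 1 C=O (running total 4).
CH(COCH3): ketone, 1 C=O (running total 5).
CH2COOCH2: ester, 1 C=O (running total 6).
CO: ketone, 1 C=O (running total 7).
CHO: aldehyde, 1 C=O (running total 8).

8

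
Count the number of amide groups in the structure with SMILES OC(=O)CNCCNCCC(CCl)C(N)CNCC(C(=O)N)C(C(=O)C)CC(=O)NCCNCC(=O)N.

3

Taking each segment in turn:
  HOOC: –COOH: carbonyl C bonded to –OH and C → carboxylic acid (the –OH is not a separate alcohol).
  CH2NHCH2: C–N–C with sp³ carbons and no adjacent C=O → amine (secondary).
  CH2NHCH2: C–N–C with sp³ carbons and no adjacent C=O → amine (secondary).
  CH(CH2Cl): pendant –CH2X: halogen on sp³ carbon → alkyl halide.
  CH(NH2): –NH2 on an sp³ carbon with no adjacent C=O → amine.
  CH2NHCH2: C–N–C with sp³ carbons and no adjacent C=O → amine (secondary).
  CH(CONH2): pendant –CONH2: carbonyl C bonded to C and N → amide.
  CH(COCH3): pendant –COCH3: carbonyl C bonded to two carbons → ketone.
  CH2CONHCH2: –C(=O)–N– linkage → amide (the N is not an amine).
  CH2NHCH2: C–N–C with sp³ carbons and no adjacent C=O → amine (secondary).
  CONH2: –C(=O)NH2: carbonyl C bonded to C and to N → amide (the N is not a separate amine).
Amide appears at: CH(CONH2), CH2CONHCH2, CONH2 → 3.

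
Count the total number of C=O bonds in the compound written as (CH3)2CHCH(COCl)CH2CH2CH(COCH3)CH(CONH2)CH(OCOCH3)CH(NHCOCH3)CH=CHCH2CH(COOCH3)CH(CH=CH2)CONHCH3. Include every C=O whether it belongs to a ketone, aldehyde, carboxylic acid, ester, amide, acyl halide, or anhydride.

7

CH(COCl): acyl halide, 1 C=O (running total 1).
CH(COCH3): ketone, 1 C=O (running total 2).
CH(CONH2): amide, 1 C=O (running total 3).
CH(OCOCH3): ester, 1 C=O (running total 4).
CH(NHCOCH3): amide, 1 C=O (running total 5).
CH(COOCH3): ester, 1 C=O (running total 6).
CONHCH3: amide, 1 C=O (running total 7).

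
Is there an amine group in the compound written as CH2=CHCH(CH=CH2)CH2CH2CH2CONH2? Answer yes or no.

C=C double bond → alkene.
pendant –CH=CH2: C=C double bond → alkene.
–C(=O)NH2: carbonyl C bonded to C and to N → amide (the N is not a separate amine).
In CONH2, the nitrogen is bonded directly to a carbonyl carbon, making it part of an amide, not a free amine.
The groups actually present are: alkene, amide.

no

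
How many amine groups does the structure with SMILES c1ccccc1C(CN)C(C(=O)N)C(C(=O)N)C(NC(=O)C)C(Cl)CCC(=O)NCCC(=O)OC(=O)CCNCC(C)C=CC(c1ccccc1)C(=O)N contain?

2

C6H5– phenyl ring → arene.
pendant –CH2NH2: N on sp³ C, no adjacent C=O → amine.
pendant –CONH2: carbonyl C bonded to C and N → amide.
pendant –CONH2: carbonyl C bonded to C and N → amide.
pendant –NHC(=O)CH3: N bonded to a carbonyl → amide (not amine).
halogen on an sp³ carbon → alkyl halide.
–C(=O)–N– linkage → amide (the N is not an amine).
two acyl groups sharing one oxygen, –C(=O)–O–C(=O)– → anhydride.
C–N–C with sp³ carbons and no adjacent C=O → amine (secondary).
C=C double bond → alkene.
pendant –C6H5: benzene ring → arene.
–C(=O)NH2: carbonyl C bonded to C and to N → amide (the N is not a separate amine).
Amine appears at: CH(CH2NH2), CH2NHCH2 → 2.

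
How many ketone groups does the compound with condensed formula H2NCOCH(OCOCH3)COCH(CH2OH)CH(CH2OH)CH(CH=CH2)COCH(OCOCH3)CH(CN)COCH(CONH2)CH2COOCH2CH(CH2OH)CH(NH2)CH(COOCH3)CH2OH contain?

Working along the chain:
  H2NCO: –C(=O)NH2: carbonyl C bonded to C and to N → amide (the N is not a separate amine).
  CH(OCOCH3): pendant –OC(=O)CH3: an acyloxy group → ester.
  CO: –C(=O)– with carbon on both sides → ketone.
  CH(CH2OH): pendant –CH2OH on an sp³ backbone C → alcohol.
  CH(CH2OH): pendant –CH2OH on an sp³ backbone C → alcohol.
  CH(CH=CH2): pendant –CH=CH2: C=C double bond → alkene.
  CO: –C(=O)– with carbon on both sides → ketone.
  CH(OCOCH3): pendant –OC(=O)CH3: an acyloxy group → ester.
  CH(CN): pendant –C≡N: nitrile.
  CO: –C(=O)– with carbon on both sides → ketone.
  CH(CONH2): pendant –CONH2: carbonyl C bonded to C and N → amide.
  CH2COOCH2: –C(=O)–O–C with C on the carbonyl side → ester.
  CH(CH2OH): pendant –CH2OH on an sp³ backbone C → alcohol.
  CH(NH2): –NH2 on an sp³ carbon with no adjacent C=O → amine.
  CH(COOCH3): pendant –COOCH3: carbonyl C bonded to C and –OCH3 → ester.
  CH2OH: –OH on an sp³ carbon → alcohol.
Ketone appears at: CO, CO, CO → 3.

3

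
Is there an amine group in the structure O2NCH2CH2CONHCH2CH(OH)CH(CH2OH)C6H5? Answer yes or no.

no

Taking each segment in turn:
  O2NCH2: –NO2 on carbon → nitro group.
  CH2CONHCH2: –C(=O)–N– linkage → amide (the N is not an amine).
  CH(OH): –OH on an sp³ carbon → alcohol (secondary).
  CH(CH2OH): pendant –CH2OH on an sp³ backbone C → alcohol.
  C6H5: –C6H5 phenyl ring → arene.
In CH2CONHCH2, the nitrogen is bonded directly to a carbonyl carbon, making it part of an amide, not a free amine.
The groups actually present are: alcohol, amide, arene, nitro.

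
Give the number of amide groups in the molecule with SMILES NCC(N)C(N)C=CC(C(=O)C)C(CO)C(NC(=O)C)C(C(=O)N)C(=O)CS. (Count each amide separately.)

–NH2 on an sp³ carbon with no adjacent C=O → amine.
–NH2 on an sp³ carbon with no adjacent C=O → amine.
–NH2 on an sp³ carbon with no adjacent C=O → amine.
C=C double bond → alkene.
pendant –COCH3: carbonyl C bonded to two carbons → ketone.
pendant –CH2OH on an sp³ backbone C → alcohol.
pendant –NHC(=O)CH3: N bonded to a carbonyl → amide (not amine).
pendant –CONH2: carbonyl C bonded to C and N → amide.
–C(=O)– with carbon on both sides → ketone.
–SH on an sp³ carbon → thiol.
Amide appears at: CH(NHCOCH3), CH(CONH2) → 2.

2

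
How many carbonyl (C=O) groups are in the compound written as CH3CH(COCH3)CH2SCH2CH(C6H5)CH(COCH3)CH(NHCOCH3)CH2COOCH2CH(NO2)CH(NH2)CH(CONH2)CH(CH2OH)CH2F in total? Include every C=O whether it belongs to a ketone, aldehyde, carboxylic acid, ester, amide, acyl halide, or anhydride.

5

CH(COCH3): ketone, 1 C=O (running total 1).
CH(COCH3): ketone, 1 C=O (running total 2).
CH(NHCOCH3): amide, 1 C=O (running total 3).
CH2COOCH2: ester, 1 C=O (running total 4).
CH(CONH2): amide, 1 C=O (running total 5).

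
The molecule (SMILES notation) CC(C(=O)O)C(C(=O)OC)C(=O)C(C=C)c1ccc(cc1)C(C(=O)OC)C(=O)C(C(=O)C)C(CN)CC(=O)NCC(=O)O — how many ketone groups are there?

3

Reading the structure from left to right:
  CH(COOH): pendant –COOH: carbonyl C bonded to C and –OH → carboxylic acid.
  CH(COOCH3): pendant –COOCH3: carbonyl C bonded to C and –OCH3 → ester.
  CO: –C(=O)– with carbon on both sides → ketone.
  CH(CH=CH2): pendant –CH=CH2: C=C double bond → alkene.
  C6H4: para-disubstituted benzene ring → arene.
  CH(COOCH3): pendant –COOCH3: carbonyl C bonded to C and –OCH3 → ester.
  CO: –C(=O)– with carbon on both sides → ketone.
  CH(COCH3): pendant –COCH3: carbonyl C bonded to two carbons → ketone.
  CH(CH2NH2): pendant –CH2NH2: N on sp³ C, no adjacent C=O → amine.
  CH2CONHCH2: –C(=O)–N– linkage → amide (the N is not an amine).
  COOH: –COOH: carbonyl C bonded to –OH and C → carboxylic acid (the –OH is not a separate alcohol).
Ketone appears at: CO, CO, CH(COCH3) → 3.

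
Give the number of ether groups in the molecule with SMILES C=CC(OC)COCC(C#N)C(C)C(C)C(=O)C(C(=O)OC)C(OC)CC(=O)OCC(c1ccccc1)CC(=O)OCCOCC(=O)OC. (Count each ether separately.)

Taking each segment in turn:
  CH2=CH: C=C double bond → alkene.
  CH(OCH3): pendant –OCH3: C–O–C with sp³ C, no adjacent C=O → ether.
  CH2OCH2: C–O–C with sp³ carbons on both sides and no adjacent C=O → ether.
  CH(CN): pendant –C≡N: nitrile.
  CO: –C(=O)– with carbon on both sides → ketone.
  CH(COOCH3): pendant –COOCH3: carbonyl C bonded to C and –OCH3 → ester.
  CH(OCH3): pendant –OCH3: C–O–C with sp³ C, no adjacent C=O → ether.
  CH2COOCH2: –C(=O)–O–C with C on the carbonyl side → ester.
  CH(C6H5): pendant –C6H5: benzene ring → arene.
  CH2COOCH2: –C(=O)–O–C with C on the carbonyl side → ester.
  CH2OCH2: C–O–C with sp³ carbons on both sides and no adjacent C=O → ether.
  COOCH3: –C(=O)OCH3: carbonyl C bonded to C and to –OCH3 → ester (not ketone + ether).
Ether appears at: CH(OCH3), CH2OCH2, CH(OCH3), CH2OCH2 → 4.

4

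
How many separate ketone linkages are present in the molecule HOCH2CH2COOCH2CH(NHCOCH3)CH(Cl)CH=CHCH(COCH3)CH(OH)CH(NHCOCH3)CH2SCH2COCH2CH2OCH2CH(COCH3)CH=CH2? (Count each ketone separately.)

HO– on an sp³ carbon → alcohol.
–C(=O)–O–C with C on the carbonyl side → ester.
pendant –NHC(=O)CH3: N bonded to a carbonyl → amide (not amine).
halogen on an sp³ carbon → alkyl halide.
C=C double bond → alkene.
pendant –COCH3: carbonyl C bonded to two carbons → ketone.
–OH on an sp³ carbon → alcohol (secondary).
pendant –NHC(=O)CH3: N bonded to a carbonyl → amide (not amine).
C–S–C linkage → sulfide (thioether).
–C(=O)– with carbon on both sides → ketone.
C–O–C with sp³ carbons on both sides and no adjacent C=O → ether.
pendant –COCH3: carbonyl C bonded to two carbons → ketone.
C=C double bond → alkene.
Ketone appears at: CH(COCH3), CO, CH(COCH3) → 3.

3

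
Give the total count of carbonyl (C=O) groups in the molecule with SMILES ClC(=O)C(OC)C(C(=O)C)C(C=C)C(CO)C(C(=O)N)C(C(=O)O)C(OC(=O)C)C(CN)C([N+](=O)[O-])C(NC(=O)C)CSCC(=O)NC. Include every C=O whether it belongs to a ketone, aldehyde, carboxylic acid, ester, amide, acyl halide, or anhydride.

ClCO: acyl halide, 1 C=O (running total 1).
CH(COCH3): ketone, 1 C=O (running total 2).
CH(CONH2): amide, 1 C=O (running total 3).
CH(COOH): carboxylic acid, 1 C=O (running total 4).
CH(OCOCH3): ester, 1 C=O (running total 5).
CH(NHCOCH3): amide, 1 C=O (running total 6).
CONHCH3: amide, 1 C=O (running total 7).

7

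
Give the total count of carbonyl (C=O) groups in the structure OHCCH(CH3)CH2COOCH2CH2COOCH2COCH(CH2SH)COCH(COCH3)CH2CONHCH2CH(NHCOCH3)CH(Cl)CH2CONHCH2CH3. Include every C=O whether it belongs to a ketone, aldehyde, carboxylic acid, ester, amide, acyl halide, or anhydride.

9

OHC: aldehyde, 1 C=O (running total 1).
CH2COOCH2: ester, 1 C=O (running total 2).
CH2COOCH2: ester, 1 C=O (running total 3).
CO: ketone, 1 C=O (running total 4).
CO: ketone, 1 C=O (running total 5).
CH(COCH3): ketone, 1 C=O (running total 6).
CH2CONHCH2: amide, 1 C=O (running total 7).
CH(NHCOCH3): amide, 1 C=O (running total 8).
CH2CONHCH2: amide, 1 C=O (running total 9).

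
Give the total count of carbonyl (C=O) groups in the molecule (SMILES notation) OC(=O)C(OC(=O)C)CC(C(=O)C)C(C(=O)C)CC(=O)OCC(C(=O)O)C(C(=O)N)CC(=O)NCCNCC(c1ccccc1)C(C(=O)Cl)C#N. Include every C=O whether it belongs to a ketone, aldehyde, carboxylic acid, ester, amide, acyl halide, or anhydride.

9

HOOC: carboxylic acid, 1 C=O (running total 1).
CH(OCOCH3): ester, 1 C=O (running total 2).
CH(COCH3): ketone, 1 C=O (running total 3).
CH(COCH3): ketone, 1 C=O (running total 4).
CH2COOCH2: ester, 1 C=O (running total 5).
CH(COOH): carboxylic acid, 1 C=O (running total 6).
CH(CONH2): amide, 1 C=O (running total 7).
CH2CONHCH2: amide, 1 C=O (running total 8).
CH(COCl): acyl halide, 1 C=O (running total 9).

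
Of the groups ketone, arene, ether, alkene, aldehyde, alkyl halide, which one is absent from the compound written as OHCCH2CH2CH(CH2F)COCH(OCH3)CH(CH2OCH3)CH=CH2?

arene

ether: present (CH(OCH3) — pendant –OCH3: C–O–C with sp³ C, no adjacent C=O → ether).
alkene: present (CH=CH2 — C=C double bond → alkene).
alkyl halide: present (CH(CH2F) — pendant –CH2X: halogen on sp³ carbon → alkyl halide).
aldehyde: present (OHC — terminal –CHO: carbonyl C bonded to H and C → aldehyde).
ketone: present (CO — –C(=O)– with carbon on both sides → ketone).
arene: no segment matches this pattern.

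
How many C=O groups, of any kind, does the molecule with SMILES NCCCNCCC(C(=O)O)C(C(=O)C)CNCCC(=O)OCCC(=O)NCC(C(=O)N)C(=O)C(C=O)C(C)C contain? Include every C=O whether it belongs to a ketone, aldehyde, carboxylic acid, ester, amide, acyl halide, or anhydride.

7

CH(COOH): carboxylic acid, 1 C=O (running total 1).
CH(COCH3): ketone, 1 C=O (running total 2).
CH2COOCH2: ester, 1 C=O (running total 3).
CH2CONHCH2: amide, 1 C=O (running total 4).
CH(CONH2): amide, 1 C=O (running total 5).
CO: ketone, 1 C=O (running total 6).
CH(CHO): aldehyde, 1 C=O (running total 7).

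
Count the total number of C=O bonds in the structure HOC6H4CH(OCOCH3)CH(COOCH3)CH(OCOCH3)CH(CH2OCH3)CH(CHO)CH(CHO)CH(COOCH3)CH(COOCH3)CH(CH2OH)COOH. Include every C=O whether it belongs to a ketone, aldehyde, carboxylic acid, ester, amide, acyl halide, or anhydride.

CH(OCOCH3): ester, 1 C=O (running total 1).
CH(COOCH3): ester, 1 C=O (running total 2).
CH(OCOCH3): ester, 1 C=O (running total 3).
CH(CHO): aldehyde, 1 C=O (running total 4).
CH(CHO): aldehyde, 1 C=O (running total 5).
CH(COOCH3): ester, 1 C=O (running total 6).
CH(COOCH3): ester, 1 C=O (running total 7).
COOH: carboxylic acid, 1 C=O (running total 8).

8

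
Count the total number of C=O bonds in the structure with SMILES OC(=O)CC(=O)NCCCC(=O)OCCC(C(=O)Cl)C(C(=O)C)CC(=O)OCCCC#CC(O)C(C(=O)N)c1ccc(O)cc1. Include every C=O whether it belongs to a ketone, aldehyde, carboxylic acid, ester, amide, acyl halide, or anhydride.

HOOC: carboxylic acid, 1 C=O (running total 1).
CH2CONHCH2: amide, 1 C=O (running total 2).
CH2COOCH2: ester, 1 C=O (running total 3).
CH(COCl): acyl halide, 1 C=O (running total 4).
CH(COCH3): ketone, 1 C=O (running total 5).
CH2COOCH2: ester, 1 C=O (running total 6).
CH(CONH2): amide, 1 C=O (running total 7).

7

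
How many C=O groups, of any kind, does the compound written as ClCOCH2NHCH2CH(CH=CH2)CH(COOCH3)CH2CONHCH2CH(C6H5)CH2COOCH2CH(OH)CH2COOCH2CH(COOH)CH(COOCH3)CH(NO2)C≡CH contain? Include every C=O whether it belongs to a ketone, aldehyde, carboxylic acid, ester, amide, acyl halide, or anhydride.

ClCO: acyl halide, 1 C=O (running total 1).
CH(COOCH3): ester, 1 C=O (running total 2).
CH2CONHCH2: amide, 1 C=O (running total 3).
CH2COOCH2: ester, 1 C=O (running total 4).
CH2COOCH2: ester, 1 C=O (running total 5).
CH(COOH): carboxylic acid, 1 C=O (running total 6).
CH(COOCH3): ester, 1 C=O (running total 7).

7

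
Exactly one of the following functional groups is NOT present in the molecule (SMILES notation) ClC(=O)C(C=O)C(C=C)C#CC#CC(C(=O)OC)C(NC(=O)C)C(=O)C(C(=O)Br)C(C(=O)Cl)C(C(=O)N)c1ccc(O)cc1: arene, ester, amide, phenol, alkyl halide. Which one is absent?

amide: present (CH(NHCOCH3) — pendant –NHC(=O)CH3: N bonded to a carbonyl → amide (not amine)).
arene: present (C6H4OH — –OH attached directly to an aromatic ring → phenol (not alcohol); the ring itself is an arene).
ester: present (CH(COOCH3) — pendant –COOCH3: carbonyl C bonded to C and –OCH3 → ester).
phenol: present (C6H4OH — –OH attached directly to an aromatic ring → phenol (not alcohol); the ring itself is an arene).
alkyl halide: absent. In each of ClCO, CH(COBr) and CH(COCl), the halogen is on a carbonyl carbon, which makes it an acyl halide, not an alkyl halide.

alkyl halide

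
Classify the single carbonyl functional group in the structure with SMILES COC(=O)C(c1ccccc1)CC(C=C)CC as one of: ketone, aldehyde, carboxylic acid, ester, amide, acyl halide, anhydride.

ester

The carbonyl is in the CH3OOC segment: CH3O–C(=O)–: carbonyl C bonded to C and to –OCH3 → ester (not ketone + ether).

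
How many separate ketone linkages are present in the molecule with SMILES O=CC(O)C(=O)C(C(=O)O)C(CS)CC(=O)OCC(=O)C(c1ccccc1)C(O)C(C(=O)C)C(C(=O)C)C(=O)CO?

terminal –CHO: carbonyl C bonded to H and C → aldehyde.
–OH on an sp³ carbon → alcohol (secondary).
–C(=O)– with carbon on both sides → ketone.
pendant –COOH: carbonyl C bonded to C and –OH → carboxylic acid.
pendant –CH2SH → thiol.
–C(=O)–O–C with C on the carbonyl side → ester.
–C(=O)– with carbon on both sides → ketone.
pendant –C6H5: benzene ring → arene.
–OH on an sp³ carbon → alcohol (secondary).
pendant –COCH3: carbonyl C bonded to two carbons → ketone.
pendant –COCH3: carbonyl C bonded to two carbons → ketone.
–C(=O)– with carbon on both sides → ketone.
–OH on an sp³ carbon → alcohol.
Ketone appears at: CO, CO, CH(COCH3), CH(COCH3), CO → 5.

5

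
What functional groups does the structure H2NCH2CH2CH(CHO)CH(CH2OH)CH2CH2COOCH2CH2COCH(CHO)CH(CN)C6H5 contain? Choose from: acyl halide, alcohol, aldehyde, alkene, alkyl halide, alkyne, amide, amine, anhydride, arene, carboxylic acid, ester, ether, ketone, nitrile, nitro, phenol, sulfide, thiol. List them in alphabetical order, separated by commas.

Reading the structure from left to right:
  H2NCH2: –NH2 on an sp³ carbon with no adjacent C=O → amine.
  CH(CHO): pendant –CHO: carbonyl C bonded to C and H → aldehyde.
  CH(CH2OH): pendant –CH2OH on an sp³ backbone C → alcohol.
  CH2COOCH2: –C(=O)–O–C with C on the carbonyl side → ester.
  CO: –C(=O)– with carbon on both sides → ketone.
  CH(CHO): pendant –CHO: carbonyl C bonded to C and H → aldehyde.
  CH(CN): pendant –C≡N: nitrile.
  C6H5: –C6H5 phenyl ring → arene.

alcohol, aldehyde, amine, arene, ester, ketone, nitrile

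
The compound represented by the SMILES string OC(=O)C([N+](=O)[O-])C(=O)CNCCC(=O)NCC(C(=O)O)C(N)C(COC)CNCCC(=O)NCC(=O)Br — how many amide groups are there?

–COOH: carbonyl C bonded to –OH and C → carboxylic acid (the –OH is not a separate alcohol).
–NO2 on an sp³ carbon → nitro (the N=O is not a carbonyl).
–C(=O)– with carbon on both sides → ketone.
C–N–C with sp³ carbons and no adjacent C=O → amine (secondary).
–C(=O)–N– linkage → amide (the N is not an amine).
pendant –COOH: carbonyl C bonded to C and –OH → carboxylic acid.
–NH2 on an sp³ carbon with no adjacent C=O → amine.
pendant –CH2OCH3: C–O–C linkage → ether.
C–N–C with sp³ carbons and no adjacent C=O → amine (secondary).
–C(=O)–N– linkage → amide (the N is not an amine).
–C(=O)Br: carbonyl C bonded to C and to a halogen → acyl halide (not alkyl halide).
Amide appears at: CH2CONHCH2, CH2CONHCH2 → 2.

2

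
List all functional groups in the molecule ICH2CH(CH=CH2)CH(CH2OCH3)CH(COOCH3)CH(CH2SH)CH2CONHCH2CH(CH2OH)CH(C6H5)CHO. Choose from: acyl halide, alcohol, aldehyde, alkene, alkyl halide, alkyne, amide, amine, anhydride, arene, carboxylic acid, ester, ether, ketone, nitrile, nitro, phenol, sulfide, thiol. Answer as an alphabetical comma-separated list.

alcohol, aldehyde, alkene, alkyl halide, amide, arene, ester, ether, thiol

Working along the chain:
  ICH2: halogen on an sp³ carbon → alkyl halide.
  CH(CH=CH2): pendant –CH=CH2: C=C double bond → alkene.
  CH(CH2OCH3): pendant –CH2OCH3: C–O–C linkage → ether.
  CH(COOCH3): pendant –COOCH3: carbonyl C bonded to C and –OCH3 → ester.
  CH(CH2SH): pendant –CH2SH → thiol.
  CH2CONHCH2: –C(=O)–N– linkage → amide (the N is not an amine).
  CH(CH2OH): pendant –CH2OH on an sp³ backbone C → alcohol.
  CH(C6H5): pendant –C6H5: benzene ring → arene.
  CHO: terminal –CHO: carbonyl C bonded to H and C → aldehyde.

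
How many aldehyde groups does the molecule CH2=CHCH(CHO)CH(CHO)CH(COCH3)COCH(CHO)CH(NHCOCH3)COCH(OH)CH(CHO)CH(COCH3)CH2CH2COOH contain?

4

Working along the chain:
  CH2=CH: C=C double bond → alkene.
  CH(CHO): pendant –CHO: carbonyl C bonded to C and H → aldehyde.
  CH(CHO): pendant –CHO: carbonyl C bonded to C and H → aldehyde.
  CH(COCH3): pendant –COCH3: carbonyl C bonded to two carbons → ketone.
  CO: –C(=O)– with carbon on both sides → ketone.
  CH(CHO): pendant –CHO: carbonyl C bonded to C and H → aldehyde.
  CH(NHCOCH3): pendant –NHC(=O)CH3: N bonded to a carbonyl → amide (not amine).
  CO: –C(=O)– with carbon on both sides → ketone.
  CH(OH): –OH on an sp³ carbon → alcohol (secondary).
  CH(CHO): pendant –CHO: carbonyl C bonded to C and H → aldehyde.
  CH(COCH3): pendant –COCH3: carbonyl C bonded to two carbons → ketone.
  COOH: –COOH: carbonyl C bonded to –OH and C → carboxylic acid (the –OH is not a separate alcohol).
Aldehyde appears at: CH(CHO), CH(CHO), CH(CHO), CH(CHO) → 4.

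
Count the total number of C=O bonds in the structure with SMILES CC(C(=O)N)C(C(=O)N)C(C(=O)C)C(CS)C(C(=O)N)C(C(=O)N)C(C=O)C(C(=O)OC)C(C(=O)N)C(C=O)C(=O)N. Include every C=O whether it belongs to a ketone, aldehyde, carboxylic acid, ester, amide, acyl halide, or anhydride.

CH(CONH2): amide, 1 C=O (running total 1).
CH(CONH2): amide, 1 C=O (running total 2).
CH(COCH3): ketone, 1 C=O (running total 3).
CH(CONH2): amide, 1 C=O (running total 4).
CH(CONH2): amide, 1 C=O (running total 5).
CH(CHO): aldehyde, 1 C=O (running total 6).
CH(COOCH3): ester, 1 C=O (running total 7).
CH(CONH2): amide, 1 C=O (running total 8).
CH(CHO): aldehyde, 1 C=O (running total 9).
CONH2: amide, 1 C=O (running total 10).

10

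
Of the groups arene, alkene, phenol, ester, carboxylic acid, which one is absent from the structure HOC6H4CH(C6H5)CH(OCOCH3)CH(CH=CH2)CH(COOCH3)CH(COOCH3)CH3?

carboxylic acid

arene: present (HOC6H4 — –OH attached directly to an aromatic ring → phenol (not alcohol); the ring itself is an arene).
phenol: present (HOC6H4 — –OH attached directly to an aromatic ring → phenol (not alcohol); the ring itself is an arene).
ester: present (CH(OCOCH3) — pendant –OC(=O)CH3: an acyloxy group → ester).
alkene: present (CH(CH=CH2) — pendant –CH=CH2: C=C double bond → alkene).
carboxylic acid: absent. In each of CH(OCOCH3) and CH(COOCH3), the acyl oxygen is bonded to carbon (–O–C), not to H, so this is an ester.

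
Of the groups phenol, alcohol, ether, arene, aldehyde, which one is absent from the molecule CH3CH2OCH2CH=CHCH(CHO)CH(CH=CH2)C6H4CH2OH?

aldehyde: present (CH(CHO) — pendant –CHO: carbonyl C bonded to C and H → aldehyde).
alcohol: present (CH2OH — –OH on an sp³ carbon → alcohol).
arene: present (C6H4 — para-disubstituted benzene ring → arene).
ether: present (CH2OCH2 — C–O–C with sp³ carbons on both sides and no adjacent C=O → ether).
phenol: absent. In CH2OH, the –OH is on an sp³ carbon, not on an aromatic ring, so it is an alcohol.

phenol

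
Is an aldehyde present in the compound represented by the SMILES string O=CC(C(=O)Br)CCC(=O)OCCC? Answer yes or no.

Taking each segment in turn:
  OHC: terminal –CHO: carbonyl C bonded to H and C → aldehyde.
  CH(COBr): pendant –C(=O)X: carbonyl C bonded to C and halogen → acyl halide.
  CH2COOCH2: –C(=O)–O–C with C on the carbonyl side → ester.
The OHC segment supplies the aldehyde: terminal –CHO: carbonyl C bonded to H and C → aldehyde.

yes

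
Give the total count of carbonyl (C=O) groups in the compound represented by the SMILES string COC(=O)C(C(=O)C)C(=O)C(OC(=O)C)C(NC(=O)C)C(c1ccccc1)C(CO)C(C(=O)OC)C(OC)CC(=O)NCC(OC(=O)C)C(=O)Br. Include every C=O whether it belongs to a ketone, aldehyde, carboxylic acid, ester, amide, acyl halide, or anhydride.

CH3OOC: ester, 1 C=O (running total 1).
CH(COCH3): ketone, 1 C=O (running total 2).
CO: ketone, 1 C=O (running total 3).
CH(OCOCH3): ester, 1 C=O (running total 4).
CH(NHCOCH3): amide, 1 C=O (running total 5).
CH(COOCH3): ester, 1 C=O (running total 6).
CH2CONHCH2: amide, 1 C=O (running total 7).
CH(OCOCH3): ester, 1 C=O (running total 8).
COBr: acyl halide, 1 C=O (running total 9).

9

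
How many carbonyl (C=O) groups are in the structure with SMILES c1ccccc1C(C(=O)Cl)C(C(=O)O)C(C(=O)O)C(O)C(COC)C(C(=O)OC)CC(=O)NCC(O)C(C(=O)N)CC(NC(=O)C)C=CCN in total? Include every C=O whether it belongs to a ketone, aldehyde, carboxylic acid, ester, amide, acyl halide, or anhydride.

7

CH(COCl): acyl halide, 1 C=O (running total 1).
CH(COOH): carboxylic acid, 1 C=O (running total 2).
CH(COOH): carboxylic acid, 1 C=O (running total 3).
CH(COOCH3): ester, 1 C=O (running total 4).
CH2CONHCH2: amide, 1 C=O (running total 5).
CH(CONH2): amide, 1 C=O (running total 6).
CH(NHCOCH3): amide, 1 C=O (running total 7).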